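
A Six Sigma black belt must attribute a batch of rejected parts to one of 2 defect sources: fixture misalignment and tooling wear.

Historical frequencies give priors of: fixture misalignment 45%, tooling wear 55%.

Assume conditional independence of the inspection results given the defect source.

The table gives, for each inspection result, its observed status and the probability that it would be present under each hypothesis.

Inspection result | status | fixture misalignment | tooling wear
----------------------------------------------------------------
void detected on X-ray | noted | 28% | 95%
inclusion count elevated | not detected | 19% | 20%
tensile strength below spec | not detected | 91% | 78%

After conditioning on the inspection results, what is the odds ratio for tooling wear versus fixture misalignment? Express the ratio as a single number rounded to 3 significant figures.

The normalizing constant cancels in an odds ratio, so compute prior × likelihood for the two hypotheses only (using 1 − P(present | H) for each absent inspection result):
  tooling wear: 0.550 × 0.95 × (1 − 0.20) × (1 − 0.78) = 0.09196
  fixture misalignment: 0.450 × 0.28 × (1 − 0.19) × (1 − 0.91) = 0.0091854
Odds(tooling wear : fixture misalignment) = 0.09196 / 0.0091854 ≈ 10.0.

10.0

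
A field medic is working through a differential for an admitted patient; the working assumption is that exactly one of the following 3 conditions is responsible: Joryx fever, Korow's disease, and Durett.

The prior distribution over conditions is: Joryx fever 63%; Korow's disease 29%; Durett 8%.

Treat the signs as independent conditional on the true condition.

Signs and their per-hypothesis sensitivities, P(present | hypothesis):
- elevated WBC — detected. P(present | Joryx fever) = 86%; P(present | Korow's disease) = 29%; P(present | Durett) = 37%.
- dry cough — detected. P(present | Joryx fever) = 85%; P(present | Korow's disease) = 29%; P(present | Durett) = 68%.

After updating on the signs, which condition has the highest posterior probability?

Joryx fever

By Bayes' rule with conditional independence, the unnormalized weight for each hypothesis is prior × ∏ likelihoods:
  Joryx fever: 0.63 × 0.86 × 0.85 = 0.46053
  Korow's disease: 0.29 × 0.29 × 0.29 = 0.024389
  Durett: 0.08 × 0.37 × 0.68 = 0.020128
Marginal likelihood of the evidence = 0.50505.
P(Joryx fever | evidence) ≈ 0.46053 / 0.50505 ≈ 0.912
P(Korow's disease | evidence) ≈ 0.024389 / 0.50505 ≈ 0.048
P(Durett | evidence) ≈ 0.020128 / 0.50505 ≈ 0.040
The largest is 0.912, so Joryx fever is most probable.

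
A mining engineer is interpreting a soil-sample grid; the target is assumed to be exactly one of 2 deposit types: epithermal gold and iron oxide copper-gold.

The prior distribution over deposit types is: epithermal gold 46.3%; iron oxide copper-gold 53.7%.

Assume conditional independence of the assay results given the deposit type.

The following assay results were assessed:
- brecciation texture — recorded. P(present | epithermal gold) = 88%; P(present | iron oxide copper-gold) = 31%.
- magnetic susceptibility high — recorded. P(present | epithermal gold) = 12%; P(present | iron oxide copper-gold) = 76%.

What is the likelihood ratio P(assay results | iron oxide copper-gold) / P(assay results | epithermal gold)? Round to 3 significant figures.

The Bayes factor is the ratio of the joint likelihoods of the assay result pattern under the two hypotheses.
  iron oxide copper-gold: 0.31 × 0.76 = 0.2356
  epithermal gold: 0.88 × 0.12 = 0.1056
Bayes factor = 0.2356 / 0.1056 ≈ 2.23

2.23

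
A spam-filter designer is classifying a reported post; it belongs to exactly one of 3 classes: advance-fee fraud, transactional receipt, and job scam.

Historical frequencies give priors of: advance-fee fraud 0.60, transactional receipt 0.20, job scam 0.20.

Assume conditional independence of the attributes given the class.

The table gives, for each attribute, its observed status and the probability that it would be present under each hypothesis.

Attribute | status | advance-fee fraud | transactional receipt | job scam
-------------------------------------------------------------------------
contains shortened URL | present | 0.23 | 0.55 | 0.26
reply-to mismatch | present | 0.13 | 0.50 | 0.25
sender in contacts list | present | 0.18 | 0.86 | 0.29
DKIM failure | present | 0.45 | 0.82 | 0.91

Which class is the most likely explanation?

For each hypothesis, the unnormalized posterior weight is prior × product of the attribute likelihoods:
  advance-fee fraud: 0.60 × 0.23 × 0.13 × 0.18 × 0.45 = 0.0014531
  transactional receipt: 0.20 × 0.55 × 0.50 × 0.86 × 0.82 = 0.038786
  job scam: 0.20 × 0.26 × 0.25 × 0.29 × 0.91 = 0.0034307
The unnormalized weights sum to 0.04367.
P(advance-fee fraud | evidence) ≈ 0.0014531 / 0.04367 ≈ 0.033
P(transactional receipt | evidence) ≈ 0.038786 / 0.04367 ≈ 0.888
P(job scam | evidence) ≈ 0.0034307 / 0.04367 ≈ 0.079
The largest is 0.888, so transactional receipt is most probable.

transactional receipt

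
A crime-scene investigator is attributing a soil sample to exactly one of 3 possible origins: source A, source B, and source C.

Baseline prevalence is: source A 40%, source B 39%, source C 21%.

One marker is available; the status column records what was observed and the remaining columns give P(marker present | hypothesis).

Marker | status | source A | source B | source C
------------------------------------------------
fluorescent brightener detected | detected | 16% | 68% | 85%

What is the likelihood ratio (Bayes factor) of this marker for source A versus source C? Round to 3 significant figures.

Likelihood of this marker under each hypothesis:
  source A: 0.16
  source C: 0.85
Bayes factor = 0.16 / 0.85 ≈ 0.188

0.188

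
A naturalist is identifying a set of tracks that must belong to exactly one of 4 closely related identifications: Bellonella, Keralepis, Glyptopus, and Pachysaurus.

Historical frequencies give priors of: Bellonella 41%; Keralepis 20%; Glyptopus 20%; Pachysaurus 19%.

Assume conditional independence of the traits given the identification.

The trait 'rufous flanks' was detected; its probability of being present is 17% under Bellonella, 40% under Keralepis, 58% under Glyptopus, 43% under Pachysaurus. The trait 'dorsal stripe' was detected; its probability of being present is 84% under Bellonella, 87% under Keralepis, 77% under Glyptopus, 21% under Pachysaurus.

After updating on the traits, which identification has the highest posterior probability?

Glyptopus

By Bayes' rule with conditional independence, the unnormalized weight for each hypothesis is prior × ∏ likelihoods:
  Bellonella: 0.41 × 0.17 × 0.84 = 0.058548
  Keralepis: 0.20 × 0.40 × 0.87 = 0.0696
  Glyptopus: 0.20 × 0.58 × 0.77 = 0.08932
  Pachysaurus: 0.19 × 0.43 × 0.21 = 0.017157
Normalizing constant Z = 0.058548 + 0.0696 + 0.08932 + 0.017157 = 0.23463.
P(Bellonella | evidence) ≈ 0.058548 / 0.23463 ≈ 0.250
P(Keralepis | evidence) ≈ 0.0696 / 0.23463 ≈ 0.297
P(Glyptopus | evidence) ≈ 0.08932 / 0.23463 ≈ 0.381
P(Pachysaurus | evidence) ≈ 0.017157 / 0.23463 ≈ 0.073
The largest is 0.381, so Glyptopus is most probable.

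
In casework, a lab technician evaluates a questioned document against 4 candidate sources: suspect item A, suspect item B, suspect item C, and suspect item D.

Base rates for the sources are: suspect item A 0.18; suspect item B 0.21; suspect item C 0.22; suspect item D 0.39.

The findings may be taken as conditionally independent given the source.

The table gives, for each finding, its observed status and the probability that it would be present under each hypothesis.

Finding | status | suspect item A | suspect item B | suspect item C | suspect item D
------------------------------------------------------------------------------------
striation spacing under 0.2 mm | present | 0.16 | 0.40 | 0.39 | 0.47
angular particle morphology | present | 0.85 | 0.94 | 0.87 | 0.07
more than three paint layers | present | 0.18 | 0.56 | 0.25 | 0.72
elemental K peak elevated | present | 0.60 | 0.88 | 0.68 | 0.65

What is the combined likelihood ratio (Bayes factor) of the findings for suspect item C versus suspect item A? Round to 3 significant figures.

3.93

The Bayes factor is the ratio of the joint likelihoods of the evidence pattern under the two hypotheses.
  suspect item C: 0.39 × 0.87 × 0.25 × 0.68 = 0.057681
  suspect item A: 0.16 × 0.85 × 0.18 × 0.60 = 0.014688
Bayes factor = 0.057681 / 0.014688 ≈ 3.93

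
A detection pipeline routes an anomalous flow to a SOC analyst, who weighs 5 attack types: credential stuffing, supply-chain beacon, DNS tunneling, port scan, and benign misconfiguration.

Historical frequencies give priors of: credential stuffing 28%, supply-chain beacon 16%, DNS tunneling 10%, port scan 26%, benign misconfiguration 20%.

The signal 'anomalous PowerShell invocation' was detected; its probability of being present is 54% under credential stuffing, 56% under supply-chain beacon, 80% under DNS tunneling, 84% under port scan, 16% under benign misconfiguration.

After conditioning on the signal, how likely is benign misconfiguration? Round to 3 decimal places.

0.056

By Bayes' rule, the unnormalized weight for each hypothesis is prior × likelihood:
  credential stuffing: 0.28 × 0.54 = 0.1512
  supply-chain beacon: 0.16 × 0.56 = 0.0896
  DNS tunneling: 0.10 × 0.80 = 0.08
  port scan: 0.26 × 0.84 = 0.2184
  benign misconfiguration: 0.20 × 0.16 = 0.032
Marginal likelihood of the evidence = 0.5712.
P(benign misconfiguration | evidence) = 0.032 / 0.5712 ≈ 0.056.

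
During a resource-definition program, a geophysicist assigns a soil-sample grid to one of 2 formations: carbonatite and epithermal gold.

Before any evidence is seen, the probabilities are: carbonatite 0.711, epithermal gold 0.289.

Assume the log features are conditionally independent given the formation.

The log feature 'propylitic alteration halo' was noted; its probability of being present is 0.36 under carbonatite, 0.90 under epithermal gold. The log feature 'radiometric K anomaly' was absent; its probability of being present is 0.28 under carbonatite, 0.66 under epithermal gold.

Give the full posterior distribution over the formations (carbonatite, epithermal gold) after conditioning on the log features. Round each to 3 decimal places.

By Bayes' rule with conditional independence, the unnormalized weight for each hypothesis is prior × ∏ likelihoods (using 1 − P(present | H) for each absent log feature):
  carbonatite: 0.711 × 0.36 × (1 − 0.28) = 0.18429
  epithermal gold: 0.289 × 0.90 × (1 − 0.66) = 0.088434
Marginal likelihood of the evidence = 0.27273.
P(carbonatite | evidence) = 0.18429 / 0.27273 ≈ 0.676
P(epithermal gold | evidence) = 0.088434 / 0.27273 ≈ 0.324

0.676, 0.324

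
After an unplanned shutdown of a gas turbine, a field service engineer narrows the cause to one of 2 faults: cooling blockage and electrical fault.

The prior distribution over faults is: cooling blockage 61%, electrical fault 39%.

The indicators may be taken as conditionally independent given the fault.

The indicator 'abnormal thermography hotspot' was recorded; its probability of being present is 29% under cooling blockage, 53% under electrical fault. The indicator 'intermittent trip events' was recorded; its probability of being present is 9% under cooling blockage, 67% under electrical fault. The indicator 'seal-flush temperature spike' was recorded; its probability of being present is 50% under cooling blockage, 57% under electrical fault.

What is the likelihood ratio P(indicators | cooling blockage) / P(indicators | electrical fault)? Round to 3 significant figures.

The Bayes factor is the ratio of the joint likelihoods of the indicator pattern under the two hypotheses.
  cooling blockage: 0.29 × 0.09 × 0.50 = 0.01305
  electrical fault: 0.53 × 0.67 × 0.57 = 0.20241
Bayes factor = 0.01305 / 0.20241 ≈ 0.0645

0.0645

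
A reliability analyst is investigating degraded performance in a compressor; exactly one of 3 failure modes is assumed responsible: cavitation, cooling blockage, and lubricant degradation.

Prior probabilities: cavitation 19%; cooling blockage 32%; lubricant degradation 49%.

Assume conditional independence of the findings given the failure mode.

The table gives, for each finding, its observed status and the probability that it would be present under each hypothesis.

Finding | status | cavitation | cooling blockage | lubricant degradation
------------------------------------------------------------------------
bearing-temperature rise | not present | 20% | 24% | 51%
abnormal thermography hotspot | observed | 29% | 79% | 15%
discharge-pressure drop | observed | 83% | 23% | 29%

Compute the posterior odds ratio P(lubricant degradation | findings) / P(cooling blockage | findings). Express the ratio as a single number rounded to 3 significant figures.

0.236

Unnormalized posterior weight (prior times the finding likelihoods) for each of the two hypotheses (using 1 − P(present | H) for each absent finding):
  lubricant degradation: 0.49 × (1 − 0.51) × 0.15 × 0.29 = 0.010444
  cooling blockage: 0.32 × (1 − 0.24) × 0.79 × 0.23 = 0.044189
Odds(lubricant degradation : cooling blockage) = 0.010444 / 0.044189 ≈ 0.236.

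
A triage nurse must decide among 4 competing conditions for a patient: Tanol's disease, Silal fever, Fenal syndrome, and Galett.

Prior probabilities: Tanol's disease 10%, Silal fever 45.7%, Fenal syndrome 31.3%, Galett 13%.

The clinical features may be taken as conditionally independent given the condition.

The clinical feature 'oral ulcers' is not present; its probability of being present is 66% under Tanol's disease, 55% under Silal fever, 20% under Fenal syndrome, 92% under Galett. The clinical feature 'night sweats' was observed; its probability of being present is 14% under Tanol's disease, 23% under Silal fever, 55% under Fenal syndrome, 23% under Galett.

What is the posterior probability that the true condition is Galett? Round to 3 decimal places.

Multiply each prior by the joint likelihood of the clinical feature pattern (using 1 − P(present | H) for each absent clinical feature):
  Tanol's disease: 0.100 × (1 − 0.66) × 0.14 = 0.00476
  Silal fever: 0.457 × (1 − 0.55) × 0.23 = 0.0473
  Fenal syndrome: 0.313 × (1 − 0.20) × 0.55 = 0.13772
  Galett: 0.130 × (1 − 0.92) × 0.23 = 0.002392
Normalizing constant Z = 0.00476 + 0.0473 + 0.13772 + 0.002392 = 0.19217.
P(Galett | evidence) = 0.002392 / 0.19217 ≈ 0.012.

0.012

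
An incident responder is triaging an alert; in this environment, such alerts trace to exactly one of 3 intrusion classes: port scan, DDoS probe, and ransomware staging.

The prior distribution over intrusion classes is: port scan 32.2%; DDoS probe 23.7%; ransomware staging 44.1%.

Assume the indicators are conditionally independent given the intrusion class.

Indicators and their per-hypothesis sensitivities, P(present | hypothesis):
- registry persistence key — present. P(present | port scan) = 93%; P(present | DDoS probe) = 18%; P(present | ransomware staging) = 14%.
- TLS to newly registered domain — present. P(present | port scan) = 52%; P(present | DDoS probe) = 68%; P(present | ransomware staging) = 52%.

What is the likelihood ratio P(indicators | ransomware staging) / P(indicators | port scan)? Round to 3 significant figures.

Joint likelihood of the indicator pattern under each hypothesis:
  ransomware staging: 0.14 × 0.52 = 0.0728
  port scan: 0.93 × 0.52 = 0.4836
Bayes factor = 0.0728 / 0.4836 ≈ 0.151

0.151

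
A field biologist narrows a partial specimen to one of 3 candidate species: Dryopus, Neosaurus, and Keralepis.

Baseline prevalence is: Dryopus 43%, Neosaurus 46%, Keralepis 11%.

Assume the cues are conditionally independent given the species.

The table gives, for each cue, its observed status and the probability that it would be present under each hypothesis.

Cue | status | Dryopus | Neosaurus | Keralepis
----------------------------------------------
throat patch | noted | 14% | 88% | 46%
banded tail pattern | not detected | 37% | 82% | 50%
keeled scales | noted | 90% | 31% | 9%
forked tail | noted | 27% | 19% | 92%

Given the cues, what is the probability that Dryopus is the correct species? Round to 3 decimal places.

For each hypothesis, the unnormalized posterior weight is prior × product of the cue likelihoods (using 1 − P(present | H) for each absent cue):
  Dryopus: 0.43 × 0.14 × (1 − 0.37) × 0.90 × 0.27 = 0.009216
  Neosaurus: 0.46 × 0.88 × (1 − 0.82) × 0.31 × 0.19 = 0.0042917
  Keralepis: 0.11 × 0.46 × (1 − 0.50) × 0.09 × 0.92 = 0.0020948
Marginal likelihood of the evidence = 0.015603.
P(Dryopus | evidence) = 0.009216 / 0.015603 ≈ 0.591.

0.591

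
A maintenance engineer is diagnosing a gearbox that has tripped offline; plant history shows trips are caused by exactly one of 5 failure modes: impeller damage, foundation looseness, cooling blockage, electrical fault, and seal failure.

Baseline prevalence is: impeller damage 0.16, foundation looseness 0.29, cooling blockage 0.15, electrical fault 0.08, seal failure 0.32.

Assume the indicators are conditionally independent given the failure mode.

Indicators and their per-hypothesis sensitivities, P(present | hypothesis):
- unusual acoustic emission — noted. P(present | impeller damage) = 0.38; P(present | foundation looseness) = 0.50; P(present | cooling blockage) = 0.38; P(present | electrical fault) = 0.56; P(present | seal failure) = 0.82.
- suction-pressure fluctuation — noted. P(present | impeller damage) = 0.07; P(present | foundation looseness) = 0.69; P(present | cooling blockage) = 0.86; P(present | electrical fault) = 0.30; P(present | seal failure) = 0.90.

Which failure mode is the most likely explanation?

seal failure

Multiply each prior by the joint likelihood of the indicator pattern:
  impeller damage: 0.16 × 0.38 × 0.07 = 0.004256
  foundation looseness: 0.29 × 0.50 × 0.69 = 0.10005
  cooling blockage: 0.15 × 0.38 × 0.86 = 0.04902
  electrical fault: 0.08 × 0.56 × 0.30 = 0.01344
  seal failure: 0.32 × 0.82 × 0.90 = 0.23616
Normalizing constant Z = 0.004256 + 0.10005 + 0.04902 + 0.01344 + 0.23616 = 0.40293.
P(impeller damage | evidence) ≈ 0.004256 / 0.40293 ≈ 0.011
P(foundation looseness | evidence) ≈ 0.10005 / 0.40293 ≈ 0.248
P(cooling blockage | evidence) ≈ 0.04902 / 0.40293 ≈ 0.122
P(electrical fault | evidence) ≈ 0.01344 / 0.40293 ≈ 0.033
P(seal failure | evidence) ≈ 0.23616 / 0.40293 ≈ 0.586
The largest is 0.586, so seal failure is most probable.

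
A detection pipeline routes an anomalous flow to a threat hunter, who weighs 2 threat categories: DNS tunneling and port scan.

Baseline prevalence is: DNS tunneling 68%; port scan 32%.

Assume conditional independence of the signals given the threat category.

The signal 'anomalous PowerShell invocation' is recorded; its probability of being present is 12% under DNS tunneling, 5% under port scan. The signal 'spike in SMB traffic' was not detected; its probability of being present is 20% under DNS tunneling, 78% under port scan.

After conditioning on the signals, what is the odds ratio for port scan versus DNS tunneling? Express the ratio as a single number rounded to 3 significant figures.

0.0539

Posterior odds equal prior odds times the likelihood ratio; only the two competing hypotheses matter (using 1 − P(present | H) for each absent signal).
  port scan: 0.32 × 0.05 × (1 − 0.78) = 0.00352
  DNS tunneling: 0.68 × 0.12 × (1 − 0.20) = 0.06528
Posterior odds = 0.00352 / 0.06528 ≈ 0.0539.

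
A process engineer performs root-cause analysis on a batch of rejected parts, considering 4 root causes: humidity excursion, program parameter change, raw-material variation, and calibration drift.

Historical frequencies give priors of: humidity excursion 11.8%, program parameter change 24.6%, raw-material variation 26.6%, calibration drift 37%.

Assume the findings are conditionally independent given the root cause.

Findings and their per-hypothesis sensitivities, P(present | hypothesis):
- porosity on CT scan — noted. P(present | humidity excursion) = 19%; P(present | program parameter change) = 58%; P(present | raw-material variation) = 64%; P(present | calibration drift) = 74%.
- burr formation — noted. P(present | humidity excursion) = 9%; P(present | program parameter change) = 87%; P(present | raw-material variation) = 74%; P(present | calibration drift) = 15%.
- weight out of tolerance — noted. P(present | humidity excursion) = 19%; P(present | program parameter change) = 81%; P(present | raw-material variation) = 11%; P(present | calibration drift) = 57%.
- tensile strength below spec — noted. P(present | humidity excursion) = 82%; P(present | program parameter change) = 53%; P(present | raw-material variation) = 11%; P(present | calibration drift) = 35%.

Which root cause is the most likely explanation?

program parameter change

For each hypothesis, the unnormalized posterior weight is prior × product of the finding likelihoods:
  humidity excursion: 0.118 × 0.19 × 0.09 × 0.19 × 0.82 = 0.00031437
  program parameter change: 0.246 × 0.58 × 0.87 × 0.81 × 0.53 = 0.05329
  raw-material variation: 0.266 × 0.64 × 0.74 × 0.11 × 0.11 = 0.0015243
  calibration drift: 0.370 × 0.74 × 0.15 × 0.57 × 0.35 = 0.0081935
Marginal likelihood of the evidence = 0.063322.
P(humidity excursion | evidence) ≈ 0.00031437 / 0.063322 ≈ 0.005
P(program parameter change | evidence) ≈ 0.05329 / 0.063322 ≈ 0.842
P(raw-material variation | evidence) ≈ 0.0015243 / 0.063322 ≈ 0.024
P(calibration drift | evidence) ≈ 0.0081935 / 0.063322 ≈ 0.129
The largest is 0.842, so program parameter change is most probable.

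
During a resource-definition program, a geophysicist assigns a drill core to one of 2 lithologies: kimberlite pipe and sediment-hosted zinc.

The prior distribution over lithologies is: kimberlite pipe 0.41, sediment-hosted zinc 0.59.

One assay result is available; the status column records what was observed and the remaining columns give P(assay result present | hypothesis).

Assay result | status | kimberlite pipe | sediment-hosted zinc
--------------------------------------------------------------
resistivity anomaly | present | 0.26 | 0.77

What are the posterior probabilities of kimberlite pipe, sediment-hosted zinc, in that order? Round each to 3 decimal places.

0.190, 0.810

Multiply each prior by the likelihood of the assay result:
  kimberlite pipe: 0.41 × 0.26 = 0.1066
  sediment-hosted zinc: 0.59 × 0.77 = 0.4543
The unnormalized weights sum to 0.5609.
P(kimberlite pipe | evidence) = 0.1066 / 0.5609 ≈ 0.190
P(sediment-hosted zinc | evidence) = 0.4543 / 0.5609 ≈ 0.810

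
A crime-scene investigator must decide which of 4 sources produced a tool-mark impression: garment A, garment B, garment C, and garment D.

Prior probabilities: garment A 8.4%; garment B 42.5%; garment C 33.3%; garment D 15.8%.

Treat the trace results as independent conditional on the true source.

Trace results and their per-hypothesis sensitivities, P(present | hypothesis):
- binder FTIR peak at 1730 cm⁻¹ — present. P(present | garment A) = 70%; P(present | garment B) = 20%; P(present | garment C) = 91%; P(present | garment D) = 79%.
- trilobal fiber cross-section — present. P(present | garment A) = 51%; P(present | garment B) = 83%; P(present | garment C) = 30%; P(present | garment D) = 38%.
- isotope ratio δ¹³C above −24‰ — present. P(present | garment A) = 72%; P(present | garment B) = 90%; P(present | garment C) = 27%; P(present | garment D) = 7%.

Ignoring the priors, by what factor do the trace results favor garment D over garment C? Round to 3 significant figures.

The Bayes factor is the ratio of the joint likelihoods of the trace result pattern under the two hypotheses.
  garment D: 0.79 × 0.38 × 0.07 = 0.021014
  garment C: 0.91 × 0.30 × 0.27 = 0.07371
Bayes factor = 0.021014 / 0.07371 ≈ 0.285

0.285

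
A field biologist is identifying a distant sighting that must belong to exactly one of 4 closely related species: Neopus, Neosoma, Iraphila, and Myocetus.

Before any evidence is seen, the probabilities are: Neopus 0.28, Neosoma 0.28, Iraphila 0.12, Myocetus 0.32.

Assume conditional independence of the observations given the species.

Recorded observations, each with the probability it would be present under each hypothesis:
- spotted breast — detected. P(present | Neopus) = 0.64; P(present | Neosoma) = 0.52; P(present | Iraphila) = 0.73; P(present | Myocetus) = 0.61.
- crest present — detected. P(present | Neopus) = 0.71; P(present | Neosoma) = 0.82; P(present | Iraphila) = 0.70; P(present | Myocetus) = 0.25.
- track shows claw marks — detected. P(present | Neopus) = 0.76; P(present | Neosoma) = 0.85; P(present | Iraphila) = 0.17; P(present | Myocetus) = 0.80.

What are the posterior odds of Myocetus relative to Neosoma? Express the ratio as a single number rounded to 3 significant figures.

The normalizing constant cancels in an odds ratio, so compute prior × likelihood for the two hypotheses only:
  Myocetus: 0.32 × 0.61 × 0.25 × 0.80 = 0.03904
  Neosoma: 0.28 × 0.52 × 0.82 × 0.85 = 0.10148
Posterior odds = 0.03904 / 0.10148 ≈ 0.385.

0.385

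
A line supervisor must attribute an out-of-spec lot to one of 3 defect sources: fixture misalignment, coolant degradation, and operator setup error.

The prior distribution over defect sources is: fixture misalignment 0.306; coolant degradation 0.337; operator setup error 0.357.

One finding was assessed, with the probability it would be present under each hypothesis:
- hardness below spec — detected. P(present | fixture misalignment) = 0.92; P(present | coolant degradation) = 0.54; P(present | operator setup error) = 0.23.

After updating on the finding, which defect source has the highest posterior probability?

fixture misalignment

By Bayes' rule, the unnormalized weight for each hypothesis is prior × likelihood:
  fixture misalignment: 0.306 × 0.92 = 0.28152
  coolant degradation: 0.337 × 0.54 = 0.18198
  operator setup error: 0.357 × 0.23 = 0.08211
The unnormalized weights sum to 0.54561.
P(fixture misalignment | evidence) ≈ 0.28152 / 0.54561 ≈ 0.516
P(coolant degradation | evidence) ≈ 0.18198 / 0.54561 ≈ 0.334
P(operator setup error | evidence) ≈ 0.08211 / 0.54561 ≈ 0.150
The largest is 0.516, so fixture misalignment is most probable.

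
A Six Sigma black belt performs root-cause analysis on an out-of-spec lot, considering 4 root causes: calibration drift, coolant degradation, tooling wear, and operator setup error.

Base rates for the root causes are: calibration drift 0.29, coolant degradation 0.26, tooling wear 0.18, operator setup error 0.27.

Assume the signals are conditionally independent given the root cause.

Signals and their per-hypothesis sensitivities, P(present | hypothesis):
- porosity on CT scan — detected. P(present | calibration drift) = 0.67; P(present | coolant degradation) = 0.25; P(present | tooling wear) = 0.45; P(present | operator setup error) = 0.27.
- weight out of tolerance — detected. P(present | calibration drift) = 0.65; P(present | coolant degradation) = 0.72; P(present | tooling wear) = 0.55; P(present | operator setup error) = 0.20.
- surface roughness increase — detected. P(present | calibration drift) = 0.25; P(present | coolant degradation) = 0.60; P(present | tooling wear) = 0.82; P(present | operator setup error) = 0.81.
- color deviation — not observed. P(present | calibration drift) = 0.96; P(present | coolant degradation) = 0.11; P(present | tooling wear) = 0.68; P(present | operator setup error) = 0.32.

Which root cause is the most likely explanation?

coolant degradation

For each hypothesis, the unnormalized posterior weight is prior × product of the signal likelihoods (using 1 − P(present | H) for each absent signal):
  calibration drift: 0.29 × 0.67 × 0.65 × 0.25 × (1 − 0.96) = 0.001263
  coolant degradation: 0.26 × 0.25 × 0.72 × 0.60 × (1 − 0.11) = 0.024991
  tooling wear: 0.18 × 0.45 × 0.55 × 0.82 × (1 − 0.68) = 0.01169
  operator setup error: 0.27 × 0.27 × 0.20 × 0.81 × (1 − 0.32) = 0.0080307
The unnormalized weights sum to 0.045975.
P(calibration drift | evidence) ≈ 0.001263 / 0.045975 ≈ 0.027
P(coolant degradation | evidence) ≈ 0.024991 / 0.045975 ≈ 0.544
P(tooling wear | evidence) ≈ 0.01169 / 0.045975 ≈ 0.254
P(operator setup error | evidence) ≈ 0.0080307 / 0.045975 ≈ 0.175
The largest is 0.544, so coolant degradation is most probable.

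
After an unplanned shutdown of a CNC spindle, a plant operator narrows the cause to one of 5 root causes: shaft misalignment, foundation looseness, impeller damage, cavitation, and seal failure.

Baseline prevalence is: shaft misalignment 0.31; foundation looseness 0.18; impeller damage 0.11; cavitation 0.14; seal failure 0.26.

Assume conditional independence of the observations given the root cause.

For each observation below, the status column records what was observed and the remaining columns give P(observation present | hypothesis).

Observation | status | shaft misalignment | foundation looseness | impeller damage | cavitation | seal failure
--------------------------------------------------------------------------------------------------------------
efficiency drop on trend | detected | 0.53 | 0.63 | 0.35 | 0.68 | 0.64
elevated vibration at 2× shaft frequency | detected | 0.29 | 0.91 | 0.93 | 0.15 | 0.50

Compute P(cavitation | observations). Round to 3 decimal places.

For each hypothesis, the unnormalized posterior weight is prior × product of the observation likelihoods:
  shaft misalignment: 0.31 × 0.53 × 0.29 = 0.047647
  foundation looseness: 0.18 × 0.63 × 0.91 = 0.10319
  impeller damage: 0.11 × 0.35 × 0.93 = 0.035805
  cavitation: 0.14 × 0.68 × 0.15 = 0.01428
  seal failure: 0.26 × 0.64 × 0.50 = 0.0832
Normalizing constant Z = 0.047647 + 0.10319 + 0.035805 + 0.01428 + 0.0832 = 0.28413.
P(cavitation | evidence) = 0.01428 / 0.28413 ≈ 0.050.

0.050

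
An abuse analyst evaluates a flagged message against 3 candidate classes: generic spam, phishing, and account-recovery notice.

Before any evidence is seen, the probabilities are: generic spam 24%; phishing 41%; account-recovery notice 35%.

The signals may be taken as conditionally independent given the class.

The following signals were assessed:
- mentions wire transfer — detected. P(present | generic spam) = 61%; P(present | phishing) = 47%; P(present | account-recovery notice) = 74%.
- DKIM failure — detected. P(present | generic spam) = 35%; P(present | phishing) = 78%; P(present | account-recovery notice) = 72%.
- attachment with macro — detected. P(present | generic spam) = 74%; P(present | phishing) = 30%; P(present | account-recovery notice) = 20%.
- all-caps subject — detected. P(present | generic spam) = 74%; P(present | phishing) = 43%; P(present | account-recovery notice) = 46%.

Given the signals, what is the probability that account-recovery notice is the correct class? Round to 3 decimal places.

Multiply each prior by the joint likelihood of the signal pattern:
  generic spam: 0.24 × 0.61 × 0.35 × 0.74 × 0.74 = 0.028059
  phishing: 0.41 × 0.47 × 0.78 × 0.30 × 0.43 = 0.019389
  account-recovery notice: 0.35 × 0.74 × 0.72 × 0.20 × 0.46 = 0.017156
The unnormalized weights sum to 0.064605.
P(account-recovery notice | evidence) = 0.017156 / 0.064605 ≈ 0.266.

0.266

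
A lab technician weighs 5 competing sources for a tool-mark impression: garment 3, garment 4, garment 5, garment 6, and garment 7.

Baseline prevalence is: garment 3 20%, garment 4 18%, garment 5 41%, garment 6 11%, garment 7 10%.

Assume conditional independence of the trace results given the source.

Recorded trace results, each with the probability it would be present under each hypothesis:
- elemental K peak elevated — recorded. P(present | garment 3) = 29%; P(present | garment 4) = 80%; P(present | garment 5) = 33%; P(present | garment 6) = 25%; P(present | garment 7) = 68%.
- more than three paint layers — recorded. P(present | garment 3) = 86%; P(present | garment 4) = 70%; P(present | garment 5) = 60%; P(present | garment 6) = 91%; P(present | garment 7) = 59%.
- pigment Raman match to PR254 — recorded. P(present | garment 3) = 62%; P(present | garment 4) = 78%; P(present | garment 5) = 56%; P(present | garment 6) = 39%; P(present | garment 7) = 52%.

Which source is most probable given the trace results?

Multiply each prior by the joint likelihood of the trace result pattern:
  garment 3: 0.20 × 0.29 × 0.86 × 0.62 = 0.030926
  garment 4: 0.18 × 0.80 × 0.70 × 0.78 = 0.078624
  garment 5: 0.41 × 0.33 × 0.60 × 0.56 = 0.045461
  garment 6: 0.11 × 0.25 × 0.91 × 0.39 = 0.0097598
  garment 7: 0.10 × 0.68 × 0.59 × 0.52 = 0.020862
The unnormalized weights sum to 0.18563.
P(garment 3 | evidence) ≈ 0.030926 / 0.18563 ≈ 0.167
P(garment 4 | evidence) ≈ 0.078624 / 0.18563 ≈ 0.424
P(garment 5 | evidence) ≈ 0.045461 / 0.18563 ≈ 0.245
P(garment 6 | evidence) ≈ 0.0097598 / 0.18563 ≈ 0.053
P(garment 7 | evidence) ≈ 0.020862 / 0.18563 ≈ 0.112
The largest is 0.424, so garment 4 is most probable.

garment 4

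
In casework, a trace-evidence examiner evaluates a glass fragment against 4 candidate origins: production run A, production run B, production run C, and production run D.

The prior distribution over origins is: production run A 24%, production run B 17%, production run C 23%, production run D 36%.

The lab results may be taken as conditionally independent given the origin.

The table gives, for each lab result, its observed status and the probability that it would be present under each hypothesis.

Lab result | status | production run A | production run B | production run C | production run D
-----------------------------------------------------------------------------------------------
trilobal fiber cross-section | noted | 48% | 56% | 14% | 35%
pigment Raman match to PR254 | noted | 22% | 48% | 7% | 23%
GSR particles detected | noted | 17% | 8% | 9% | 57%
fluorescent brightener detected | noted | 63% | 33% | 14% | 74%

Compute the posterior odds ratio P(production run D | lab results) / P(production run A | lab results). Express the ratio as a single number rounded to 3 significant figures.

4.50

Posterior odds equal prior odds times the likelihood ratio; only the two competing hypotheses matter.
  production run D: 0.36 × 0.35 × 0.23 × 0.57 × 0.74 = 0.012224
  production run A: 0.24 × 0.48 × 0.22 × 0.17 × 0.63 = 0.0027143
Odds(production run D : production run A) = 0.012224 / 0.0027143 ≈ 4.50.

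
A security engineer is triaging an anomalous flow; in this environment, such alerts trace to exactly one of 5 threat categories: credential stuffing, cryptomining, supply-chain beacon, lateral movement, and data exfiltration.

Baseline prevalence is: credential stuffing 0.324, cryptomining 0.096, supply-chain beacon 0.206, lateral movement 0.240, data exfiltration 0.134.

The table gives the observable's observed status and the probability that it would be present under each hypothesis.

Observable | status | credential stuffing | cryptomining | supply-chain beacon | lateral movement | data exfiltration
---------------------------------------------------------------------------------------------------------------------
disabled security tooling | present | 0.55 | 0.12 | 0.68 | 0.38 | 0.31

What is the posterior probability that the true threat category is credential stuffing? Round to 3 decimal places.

By Bayes' rule, the unnormalized weight for each hypothesis is prior × likelihood:
  credential stuffing: 0.324 × 0.55 = 0.1782
  cryptomining: 0.096 × 0.12 = 0.01152
  supply-chain beacon: 0.206 × 0.68 = 0.14008
  lateral movement: 0.240 × 0.38 = 0.0912
  data exfiltration: 0.134 × 0.31 = 0.04154
Normalizing constant Z = 0.1782 + 0.01152 + 0.14008 + 0.0912 + 0.04154 = 0.46254.
P(credential stuffing | evidence) = 0.1782 / 0.46254 ≈ 0.385.

0.385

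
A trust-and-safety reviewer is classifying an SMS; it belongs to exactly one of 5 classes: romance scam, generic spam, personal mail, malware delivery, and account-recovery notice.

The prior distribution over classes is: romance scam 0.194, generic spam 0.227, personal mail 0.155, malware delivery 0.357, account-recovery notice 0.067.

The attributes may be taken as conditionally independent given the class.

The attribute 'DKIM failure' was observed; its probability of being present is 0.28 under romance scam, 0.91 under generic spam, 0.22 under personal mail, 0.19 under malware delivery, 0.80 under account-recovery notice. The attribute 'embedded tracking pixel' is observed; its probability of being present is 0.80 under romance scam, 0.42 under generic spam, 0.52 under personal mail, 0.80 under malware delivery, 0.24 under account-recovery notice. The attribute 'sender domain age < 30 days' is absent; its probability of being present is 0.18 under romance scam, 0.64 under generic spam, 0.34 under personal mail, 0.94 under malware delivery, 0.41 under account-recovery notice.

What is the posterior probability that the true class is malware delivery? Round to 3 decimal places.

0.036

By Bayes' rule with conditional independence, the unnormalized weight for each hypothesis is prior × ∏ likelihoods (using 1 − P(present | H) for each absent attribute):
  romance scam: 0.194 × 0.28 × 0.80 × (1 − 0.18) = 0.035634
  generic spam: 0.227 × 0.91 × 0.42 × (1 − 0.64) = 0.031233
  personal mail: 0.155 × 0.22 × 0.52 × (1 − 0.34) = 0.011703
  malware delivery: 0.357 × 0.19 × 0.80 × (1 − 0.94) = 0.0032558
  account-recovery notice: 0.067 × 0.80 × 0.24 × (1 − 0.41) = 0.0075898
Normalizing constant Z = 0.035634 + 0.031233 + 0.011703 + 0.0032558 + 0.0075898 = 0.089416.
P(malware delivery | evidence) = 0.0032558 / 0.089416 ≈ 0.036.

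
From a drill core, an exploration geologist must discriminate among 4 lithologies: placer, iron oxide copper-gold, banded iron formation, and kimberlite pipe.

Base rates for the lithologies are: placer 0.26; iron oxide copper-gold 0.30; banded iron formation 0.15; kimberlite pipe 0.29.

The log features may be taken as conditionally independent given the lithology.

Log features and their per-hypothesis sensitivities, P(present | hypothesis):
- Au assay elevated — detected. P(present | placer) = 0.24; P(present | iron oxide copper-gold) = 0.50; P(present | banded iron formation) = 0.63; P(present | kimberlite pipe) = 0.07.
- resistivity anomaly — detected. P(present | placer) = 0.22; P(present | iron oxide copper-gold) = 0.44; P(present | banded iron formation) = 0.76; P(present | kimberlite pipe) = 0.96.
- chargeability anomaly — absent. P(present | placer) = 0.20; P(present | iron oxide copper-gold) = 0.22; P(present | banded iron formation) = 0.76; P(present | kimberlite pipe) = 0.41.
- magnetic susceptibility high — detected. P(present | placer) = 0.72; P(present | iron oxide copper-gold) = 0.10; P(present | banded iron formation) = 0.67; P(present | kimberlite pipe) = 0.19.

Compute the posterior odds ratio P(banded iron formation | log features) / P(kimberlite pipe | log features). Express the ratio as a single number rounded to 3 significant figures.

Unnormalized posterior weight (prior times the log feature likelihoods) for each of the two hypotheses (using 1 − P(present | H) for each absent log feature):
  banded iron formation: 0.15 × 0.63 × 0.76 × (1 − 0.76) × 0.67 = 0.011549
  kimberlite pipe: 0.29 × 0.07 × 0.96 × (1 − 0.41) × 0.19 = 0.0021846
Posterior odds = 0.011549 / 0.0021846 ≈ 5.29.

5.29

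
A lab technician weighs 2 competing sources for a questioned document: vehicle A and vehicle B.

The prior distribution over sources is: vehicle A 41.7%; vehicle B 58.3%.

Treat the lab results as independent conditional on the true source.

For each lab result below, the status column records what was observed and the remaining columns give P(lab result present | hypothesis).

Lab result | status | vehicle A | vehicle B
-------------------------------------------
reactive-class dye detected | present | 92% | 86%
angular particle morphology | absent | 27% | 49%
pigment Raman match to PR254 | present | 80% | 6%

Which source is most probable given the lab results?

vehicle A

For each hypothesis, the unnormalized posterior weight is prior × product of the lab result likelihoods (using 1 − P(present | H) for each absent lab result):
  vehicle A: 0.417 × 0.92 × (1 − 0.27) × 0.80 = 0.22405
  vehicle B: 0.583 × 0.86 × (1 − 0.49) × 0.06 = 0.015342
The unnormalized weights sum to 0.23939.
P(vehicle A | evidence) ≈ 0.22405 / 0.23939 ≈ 0.936
P(vehicle B | evidence) ≈ 0.015342 / 0.23939 ≈ 0.064
The largest is 0.936, so vehicle A is most probable.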